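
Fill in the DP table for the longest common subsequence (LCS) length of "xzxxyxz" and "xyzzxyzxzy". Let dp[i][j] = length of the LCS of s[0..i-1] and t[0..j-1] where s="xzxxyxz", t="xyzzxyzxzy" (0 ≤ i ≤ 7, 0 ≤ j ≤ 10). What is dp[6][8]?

5

   ''  x  y  z  z  x  y  z  x  z  y
''  0  0  0  0  0  0  0  0  0  0  0
 x  0  1  1  1  1  1  1  1  1  1  1
 z  0  1  1  2  2  2  2  2  2  2  2
 x  0  1  1  2  2  3  3  3  3  3  3
 x  0  1  1  2  2  3  3  3  4  4  4
 y  0  1  2  2  2  3  4  4  4  4  5
 x  0  1  2  2  2  3  4  4  5  5  5
 z  0  1  2  3  3  3  4  5  5  6  6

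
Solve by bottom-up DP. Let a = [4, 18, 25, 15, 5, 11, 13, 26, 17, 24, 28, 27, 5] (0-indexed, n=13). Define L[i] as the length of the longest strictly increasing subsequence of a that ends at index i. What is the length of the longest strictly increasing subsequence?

   i    0    1    2    3    4    5    6    7    8    9   10   11   12
a[i]    4   18   25   15    5   11   13   26   17   24   28   27    5
L[i]    1    2    3    2    2    3    4    5    5    6    7    7    2

7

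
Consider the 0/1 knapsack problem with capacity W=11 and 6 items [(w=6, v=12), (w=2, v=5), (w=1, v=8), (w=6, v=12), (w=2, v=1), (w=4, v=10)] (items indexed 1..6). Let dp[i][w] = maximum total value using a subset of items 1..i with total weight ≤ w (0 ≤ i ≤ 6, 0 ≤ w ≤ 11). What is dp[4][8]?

i\w   0   1   2   3   4   5   6   7   8   9  10  11
  0   0   0   0   0   0   0   0   0   0   0   0   0
  1   0   0   0   0   0   0  12  12  12  12  12  12
  2   0   0   5   5   5   5  12  12  17  17  17  17
  3   0   8   8  13  13  13  13  20  20  25  25  25
  4   0   8   8  13  13  13  13  20  20  25  25  25
  5   0   8   8  13  13  14  14  20  20  25  25  26
  6   0   8   8  13  13  18  18  23  23  25  25  30

20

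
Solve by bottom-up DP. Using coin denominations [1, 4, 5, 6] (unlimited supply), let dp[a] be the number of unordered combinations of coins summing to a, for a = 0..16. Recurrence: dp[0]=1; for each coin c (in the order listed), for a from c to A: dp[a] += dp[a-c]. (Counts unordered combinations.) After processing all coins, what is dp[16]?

after  coin     0     1     2     3     4     5     6     7     8     9    10    11    12    13    14    15    16
          1     1     1     1     1     1     1     1     1     1     1     1     1     1     1     1     1     1
          4     1     1     1     1     2     2     2     2     3     3     3     3     4     4     4     4     5
          5     1     1     1     1     2     3     3     3     4     5     6     6     7     8     9    10    11
          6     1     1     1     1     2     3     4     4     5     6     8     9    11    12    14    16    19

19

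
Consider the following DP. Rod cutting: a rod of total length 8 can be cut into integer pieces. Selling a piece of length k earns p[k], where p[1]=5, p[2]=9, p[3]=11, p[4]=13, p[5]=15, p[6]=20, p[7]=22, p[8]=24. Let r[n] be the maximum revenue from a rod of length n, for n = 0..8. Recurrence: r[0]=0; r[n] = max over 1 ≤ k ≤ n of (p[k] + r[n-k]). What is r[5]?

   n    0    1    2    3    4    5    6    7    8
r[n]    0    5   10   15   20   25   30   35   40

25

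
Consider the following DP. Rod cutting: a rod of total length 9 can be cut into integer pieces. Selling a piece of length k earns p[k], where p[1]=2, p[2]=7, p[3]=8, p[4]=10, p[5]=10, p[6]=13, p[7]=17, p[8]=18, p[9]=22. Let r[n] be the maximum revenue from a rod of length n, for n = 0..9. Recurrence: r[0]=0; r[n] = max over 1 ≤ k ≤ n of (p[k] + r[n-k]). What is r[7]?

23

   n    0    1    2    3    4    5    6    7    8    9
r[n]    0    2    7    9   14   16   21   23   28   30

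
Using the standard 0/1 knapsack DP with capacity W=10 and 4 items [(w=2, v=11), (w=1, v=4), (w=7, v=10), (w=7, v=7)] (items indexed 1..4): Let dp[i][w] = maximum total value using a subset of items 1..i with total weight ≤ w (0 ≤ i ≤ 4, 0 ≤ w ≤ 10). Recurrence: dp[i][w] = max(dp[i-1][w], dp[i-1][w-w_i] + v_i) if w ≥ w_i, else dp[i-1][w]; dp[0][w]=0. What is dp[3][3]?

i\w   0   1   2   3   4   5   6   7   8   9  10
  0   0   0   0   0   0   0   0   0   0   0   0
  1   0   0  11  11  11  11  11  11  11  11  11
  2   0   4  11  15  15  15  15  15  15  15  15
  3   0   4  11  15  15  15  15  15  15  21  25
  4   0   4  11  15  15  15  15  15  15  21  25

15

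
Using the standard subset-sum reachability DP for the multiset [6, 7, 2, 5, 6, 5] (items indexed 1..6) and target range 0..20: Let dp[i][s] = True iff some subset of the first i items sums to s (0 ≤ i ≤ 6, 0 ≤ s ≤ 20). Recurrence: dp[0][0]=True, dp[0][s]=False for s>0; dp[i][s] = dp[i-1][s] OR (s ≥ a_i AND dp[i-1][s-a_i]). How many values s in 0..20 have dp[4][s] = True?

14

i\s   0   1   2   3   4   5   6   7   8   9  10  11  12  13  14  15  16  17  18  19  20
  0   T   F   F   F   F   F   F   F   F   F   F   F   F   F   F   F   F   F   F   F   F
  1   T   F   F   F   F   F   T   F   F   F   F   F   F   F   F   F   F   F   F   F   F
  2   T   F   F   F   F   F   T   T   F   F   F   F   F   T   F   F   F   F   F   F   F
  3   T   F   T   F   F   F   T   T   T   T   F   F   F   T   F   T   F   F   F   F   F
  4   T   F   T   F   F   T   T   T   T   T   F   T   T   T   T   T   F   F   T   F   T
  5   T   F   T   F   F   T   T   T   T   T   F   T   T   T   T   T   F   T   T   T   T
  6   T   F   T   F   F   T   T   T   T   T   T   T   T   T   T   T   T   T   T   T   T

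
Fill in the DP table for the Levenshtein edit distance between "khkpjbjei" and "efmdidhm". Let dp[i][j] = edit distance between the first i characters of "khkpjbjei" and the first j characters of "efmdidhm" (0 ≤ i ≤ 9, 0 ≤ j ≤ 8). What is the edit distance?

9

   ''  e  f  m  d  i  d  h  m
''  0  1  2  3  4  5  6  7  8
 k  1  1  2  3  4  5  6  7  8
 h  2  2  2  3  4  5  6  6  7
 k  3  3  3  3  4  5  6  7  7
 p  4  4  4  4  4  5  6  7  8
 j  5  5  5  5  5  5  6  7  8
 b  6  6  6  6  6  6  6  7  8
 j  7  7  7  7  7  7  7  7  8
 e  8  7  8  8  8  8  8  8  8
 i  9  8  8  9  9  8  9  9  9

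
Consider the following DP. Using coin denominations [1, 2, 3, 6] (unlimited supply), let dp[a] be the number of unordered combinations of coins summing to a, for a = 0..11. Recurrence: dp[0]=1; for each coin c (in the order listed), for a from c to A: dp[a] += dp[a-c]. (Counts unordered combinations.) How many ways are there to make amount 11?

21

after  coin     0     1     2     3     4     5     6     7     8     9    10    11
          1     1     1     1     1     1     1     1     1     1     1     1     1
          2     1     1     2     2     3     3     4     4     5     5     6     6
          3     1     1     2     3     4     5     7     8    10    12    14    16
          6     1     1     2     3     4     5     8     9    12    15    18    21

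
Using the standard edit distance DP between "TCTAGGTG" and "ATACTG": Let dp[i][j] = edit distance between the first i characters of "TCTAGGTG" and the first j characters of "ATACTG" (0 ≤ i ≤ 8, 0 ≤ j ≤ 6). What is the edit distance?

   ''  A  T  A  C  T  G
''  0  1  2  3  4  5  6
 T  1  1  1  2  3  4  5
 C  2  2  2  2  2  3  4
 T  3  3  2  3  3  2  3
 A  4  3  3  2  3  3  3
 G  5  4  4  3  3  4  3
 G  6  5  5  4  4  4  4
 T  7  6  5  5  5  4  5
 G  8  7  6  6  6  5  4

4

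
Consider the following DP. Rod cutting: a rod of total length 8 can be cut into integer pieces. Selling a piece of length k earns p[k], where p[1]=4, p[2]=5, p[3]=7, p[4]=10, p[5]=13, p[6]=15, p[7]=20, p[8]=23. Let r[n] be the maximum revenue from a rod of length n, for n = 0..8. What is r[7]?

   n    0    1    2    3    4    5    6    7    8
r[n]    0    4    8   12   16   20   24   28   32

28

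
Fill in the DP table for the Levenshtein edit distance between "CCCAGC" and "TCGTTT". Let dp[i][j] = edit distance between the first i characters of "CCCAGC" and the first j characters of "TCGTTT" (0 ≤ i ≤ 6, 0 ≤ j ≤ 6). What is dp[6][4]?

   ''  T  C  G  T  T  T
''  0  1  2  3  4  5  6
 C  1  1  1  2  3  4  5
 C  2  2  1  2  3  4  5
 C  3  3  2  2  3  4  5
 A  4  4  3  3  3  4  5
 G  5  5  4  3  4  4  5
 C  6  6  5  4  4  5  5

4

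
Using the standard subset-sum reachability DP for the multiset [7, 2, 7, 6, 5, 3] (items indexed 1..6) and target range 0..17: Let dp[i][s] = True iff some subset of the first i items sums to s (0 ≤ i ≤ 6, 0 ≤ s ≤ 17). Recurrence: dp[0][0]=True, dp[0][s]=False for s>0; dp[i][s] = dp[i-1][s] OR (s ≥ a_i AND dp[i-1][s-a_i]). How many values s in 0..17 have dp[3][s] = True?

6

i\s   0   1   2   3   4   5   6   7   8   9  10  11  12  13  14  15  16  17
  0   T   F   F   F   F   F   F   F   F   F   F   F   F   F   F   F   F   F
  1   T   F   F   F   F   F   F   T   F   F   F   F   F   F   F   F   F   F
  2   T   F   T   F   F   F   F   T   F   T   F   F   F   F   F   F   F   F
  3   T   F   T   F   F   F   F   T   F   T   F   F   F   F   T   F   T   F
  4   T   F   T   F   F   F   T   T   T   T   F   F   F   T   T   T   T   F
  5   T   F   T   F   F   T   T   T   T   T   F   T   T   T   T   T   T   F
  6   T   F   T   T   F   T   T   T   T   T   T   T   T   T   T   T   T   T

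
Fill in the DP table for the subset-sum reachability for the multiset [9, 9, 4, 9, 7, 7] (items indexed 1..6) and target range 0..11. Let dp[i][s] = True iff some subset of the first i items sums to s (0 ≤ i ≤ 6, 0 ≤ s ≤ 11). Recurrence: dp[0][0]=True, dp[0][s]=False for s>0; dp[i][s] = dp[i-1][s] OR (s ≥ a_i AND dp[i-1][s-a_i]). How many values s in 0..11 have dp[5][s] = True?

i\s   0   1   2   3   4   5   6   7   8   9  10  11
  0   T   F   F   F   F   F   F   F   F   F   F   F
  1   T   F   F   F   F   F   F   F   F   T   F   F
  2   T   F   F   F   F   F   F   F   F   T   F   F
  3   T   F   F   F   T   F   F   F   F   T   F   F
  4   T   F   F   F   T   F   F   F   F   T   F   F
  5   T   F   F   F   T   F   F   T   F   T   F   T
  6   T   F   F   F   T   F   F   T   F   T   F   T

5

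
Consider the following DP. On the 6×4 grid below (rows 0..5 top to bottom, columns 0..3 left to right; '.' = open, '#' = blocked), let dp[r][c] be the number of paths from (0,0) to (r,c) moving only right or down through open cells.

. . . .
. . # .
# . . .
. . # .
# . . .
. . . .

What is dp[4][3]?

r\c   0   1   2   3
  0   1   1   1   1
  1   1   2   0   1
  2   0   2   2   3
  3   0   2   0   3
  4   0   2   2   5
  5   0   2   4   9

5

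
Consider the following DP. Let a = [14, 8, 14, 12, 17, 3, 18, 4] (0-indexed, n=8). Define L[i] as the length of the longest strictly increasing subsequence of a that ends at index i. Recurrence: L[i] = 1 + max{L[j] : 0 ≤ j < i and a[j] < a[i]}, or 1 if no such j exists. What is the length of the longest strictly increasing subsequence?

   i    0    1    2    3    4    5    6    7
a[i]   14    8   14   12   17    3   18    4
L[i]    1    1    2    2    3    1    4    2

4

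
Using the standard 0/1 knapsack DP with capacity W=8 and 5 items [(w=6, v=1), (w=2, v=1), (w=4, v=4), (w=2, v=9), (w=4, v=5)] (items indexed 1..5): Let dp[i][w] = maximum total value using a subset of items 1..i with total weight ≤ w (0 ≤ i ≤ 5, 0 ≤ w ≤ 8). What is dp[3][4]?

4

i\w   0   1   2   3   4   5   6   7   8
  0   0   0   0   0   0   0   0   0   0
  1   0   0   0   0   0   0   1   1   1
  2   0   0   1   1   1   1   1   1   2
  3   0   0   1   1   4   4   5   5   5
  4   0   0   9   9  10  10  13  13  14
  5   0   0   9   9  10  10  14  14  15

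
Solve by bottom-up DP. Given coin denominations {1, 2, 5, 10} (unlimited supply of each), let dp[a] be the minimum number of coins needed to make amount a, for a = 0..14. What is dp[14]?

3

 a  0  1  2  3  4  5  6  7  8  9 10 11 12 13 14
dp  0  1  1  2  2  1  2  2  3  3  1  2  2  3  3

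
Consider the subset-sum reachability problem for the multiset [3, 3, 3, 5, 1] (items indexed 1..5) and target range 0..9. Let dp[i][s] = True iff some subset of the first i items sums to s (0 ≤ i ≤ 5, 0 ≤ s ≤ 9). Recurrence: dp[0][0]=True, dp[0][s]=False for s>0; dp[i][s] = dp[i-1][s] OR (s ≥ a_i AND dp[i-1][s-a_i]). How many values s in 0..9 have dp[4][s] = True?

6

i\s   0   1   2   3   4   5   6   7   8   9
  0   T   F   F   F   F   F   F   F   F   F
  1   T   F   F   T   F   F   F   F   F   F
  2   T   F   F   T   F   F   T   F   F   F
  3   T   F   F   T   F   F   T   F   F   T
  4   T   F   F   T   F   T   T   F   T   T
  5   T   T   F   T   T   T   T   T   T   T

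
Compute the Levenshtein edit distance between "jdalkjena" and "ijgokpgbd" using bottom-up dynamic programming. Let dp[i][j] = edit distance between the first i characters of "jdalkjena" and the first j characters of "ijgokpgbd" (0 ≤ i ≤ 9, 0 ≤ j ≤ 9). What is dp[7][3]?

   ''  i  j  g  o  k  p  g  b  d
''  0  1  2  3  4  5  6  7  8  9
 j  1  1  1  2  3  4  5  6  7  8
 d  2  2  2  2  3  4  5  6  7  7
 a  3  3  3  3  3  4  5  6  7  8
 l  4  4  4  4  4  4  5  6  7  8
 k  5  5  5  5  5  4  5  6  7  8
 j  6  6  5  6  6  5  5  6  7  8
 e  7  7  6  6  7  6  6  6  7  8
 n  8  8  7  7  7  7  7  7  7  8
 a  9  9  8  8  8  8  8  8  8  8

6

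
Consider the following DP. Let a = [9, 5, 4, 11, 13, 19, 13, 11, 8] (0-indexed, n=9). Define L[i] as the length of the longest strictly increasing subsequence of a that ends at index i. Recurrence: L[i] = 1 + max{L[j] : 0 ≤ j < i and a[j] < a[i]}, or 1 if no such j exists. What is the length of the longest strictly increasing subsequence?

   i    0    1    2    3    4    5    6    7    8
a[i]    9    5    4   11   13   19   13   11    8
L[i]    1    1    1    2    3    4    3    2    2

4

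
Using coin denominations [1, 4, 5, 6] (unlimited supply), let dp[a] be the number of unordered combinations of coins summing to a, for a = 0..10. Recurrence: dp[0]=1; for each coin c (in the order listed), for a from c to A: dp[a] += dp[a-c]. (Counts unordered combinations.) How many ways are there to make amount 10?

after  coin     0     1     2     3     4     5     6     7     8     9    10
          1     1     1     1     1     1     1     1     1     1     1     1
          4     1     1     1     1     2     2     2     2     3     3     3
          5     1     1     1     1     2     3     3     3     4     5     6
          6     1     1     1     1     2     3     4     4     5     6     8

8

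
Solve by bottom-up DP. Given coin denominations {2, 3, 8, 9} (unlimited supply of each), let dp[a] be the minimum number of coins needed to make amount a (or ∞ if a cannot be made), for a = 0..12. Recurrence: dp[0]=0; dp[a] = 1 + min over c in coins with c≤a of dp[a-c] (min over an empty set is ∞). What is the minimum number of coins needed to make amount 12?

 a  0  1  2  3  4  5  6  7  8  9 10 11 12
dp  0  -  1  1  2  2  2  3  1  1  2  2  2
(- denotes ∞ / unreachable)

2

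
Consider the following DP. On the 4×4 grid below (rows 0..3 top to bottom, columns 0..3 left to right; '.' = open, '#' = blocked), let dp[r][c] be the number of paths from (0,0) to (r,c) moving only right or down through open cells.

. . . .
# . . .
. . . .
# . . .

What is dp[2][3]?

6

r\c   0   1   2   3
  0   1   1   1   1
  1   0   1   2   3
  2   0   1   3   6
  3   0   1   4  10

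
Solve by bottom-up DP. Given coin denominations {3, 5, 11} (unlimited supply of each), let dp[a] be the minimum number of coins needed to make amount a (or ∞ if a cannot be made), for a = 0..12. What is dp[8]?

2

 a  0  1  2  3  4  5  6  7  8  9 10 11 12
dp  0  -  -  1  -  1  2  -  2  3  2  1  4
(- denotes ∞ / unreachable)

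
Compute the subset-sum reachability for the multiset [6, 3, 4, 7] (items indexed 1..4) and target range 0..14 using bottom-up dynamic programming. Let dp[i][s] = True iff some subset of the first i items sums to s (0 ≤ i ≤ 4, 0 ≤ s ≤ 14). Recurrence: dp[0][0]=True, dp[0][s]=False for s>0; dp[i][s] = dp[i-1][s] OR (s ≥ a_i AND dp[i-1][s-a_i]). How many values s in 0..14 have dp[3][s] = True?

8

i\s   0   1   2   3   4   5   6   7   8   9  10  11  12  13  14
  0   T   F   F   F   F   F   F   F   F   F   F   F   F   F   F
  1   T   F   F   F   F   F   T   F   F   F   F   F   F   F   F
  2   T   F   F   T   F   F   T   F   F   T   F   F   F   F   F
  3   T   F   F   T   T   F   T   T   F   T   T   F   F   T   F
  4   T   F   F   T   T   F   T   T   F   T   T   T   F   T   T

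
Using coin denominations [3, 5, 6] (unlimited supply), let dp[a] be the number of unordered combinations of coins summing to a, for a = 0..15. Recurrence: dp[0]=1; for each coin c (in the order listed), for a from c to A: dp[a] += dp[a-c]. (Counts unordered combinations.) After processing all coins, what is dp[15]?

4

after  coin     0     1     2     3     4     5     6     7     8     9    10    11    12    13    14    15
          3     1     0     0     1     0     0     1     0     0     1     0     0     1     0     0     1
          5     1     0     0     1     0     1     1     0     1     1     1     1     1     1     1     2
          6     1     0     0     1     0     1     2     0     1     2     1     2     3     1     2     4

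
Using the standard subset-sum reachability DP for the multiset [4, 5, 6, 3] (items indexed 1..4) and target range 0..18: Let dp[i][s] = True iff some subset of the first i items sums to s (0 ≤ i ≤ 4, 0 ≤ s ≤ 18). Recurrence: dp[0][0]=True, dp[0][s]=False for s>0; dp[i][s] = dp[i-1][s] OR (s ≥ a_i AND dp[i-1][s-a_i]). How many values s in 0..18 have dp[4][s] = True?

i\s   0   1   2   3   4   5   6   7   8   9  10  11  12  13  14  15  16  17  18
  0   T   F   F   F   F   F   F   F   F   F   F   F   F   F   F   F   F   F   F
  1   T   F   F   F   T   F   F   F   F   F   F   F   F   F   F   F   F   F   F
  2   T   F   F   F   T   T   F   F   F   T   F   F   F   F   F   F   F   F   F
  3   T   F   F   F   T   T   T   F   F   T   T   T   F   F   F   T   F   F   F
  4   T   F   F   T   T   T   T   T   T   T   T   T   T   T   T   T   F   F   T

15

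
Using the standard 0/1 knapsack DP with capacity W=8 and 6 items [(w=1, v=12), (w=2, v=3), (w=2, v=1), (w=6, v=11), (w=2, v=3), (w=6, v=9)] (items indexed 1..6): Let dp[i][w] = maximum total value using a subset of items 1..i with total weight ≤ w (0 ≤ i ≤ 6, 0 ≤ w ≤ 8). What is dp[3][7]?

i\w   0   1   2   3   4   5   6   7   8
  0   0   0   0   0   0   0   0   0   0
  1   0  12  12  12  12  12  12  12  12
  2   0  12  12  15  15  15  15  15  15
  3   0  12  12  15  15  16  16  16  16
  4   0  12  12  15  15  16  16  23  23
  5   0  12  12  15  15  18  18  23  23
  6   0  12  12  15  15  18  18  23  23

16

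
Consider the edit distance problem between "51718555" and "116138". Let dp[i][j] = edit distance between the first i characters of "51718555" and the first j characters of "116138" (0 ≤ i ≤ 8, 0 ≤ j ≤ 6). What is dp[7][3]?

5

   ''  1  1  6  1  3  8
''  0  1  2  3  4  5  6
 5  1  1  2  3  4  5  6
 1  2  1  1  2  3  4  5
 7  3  2  2  2  3  4  5
 1  4  3  2  3  2  3  4
 8  5  4  3  3  3  3  3
 5  6  5  4  4  4  4  4
 5  7  6  5  5  5  5  5
 5  8  7  6  6  6  6  6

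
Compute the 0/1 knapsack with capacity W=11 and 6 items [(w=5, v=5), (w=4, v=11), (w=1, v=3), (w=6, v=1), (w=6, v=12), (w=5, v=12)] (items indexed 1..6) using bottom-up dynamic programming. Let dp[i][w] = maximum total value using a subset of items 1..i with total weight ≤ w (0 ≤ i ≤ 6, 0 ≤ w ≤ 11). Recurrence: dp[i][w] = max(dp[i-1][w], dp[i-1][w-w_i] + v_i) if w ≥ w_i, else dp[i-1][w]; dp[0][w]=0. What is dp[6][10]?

i\w   0   1   2   3   4   5   6   7   8   9  10  11
  0   0   0   0   0   0   0   0   0   0   0   0   0
  1   0   0   0   0   0   5   5   5   5   5   5   5
  2   0   0   0   0  11  11  11  11  11  16  16  16
  3   0   3   3   3  11  14  14  14  14  16  19  19
  4   0   3   3   3  11  14  14  14  14  16  19  19
  5   0   3   3   3  11  14  14  15  15  16  23  26
  6   0   3   3   3  11  14  15  15  15  23  26  26

26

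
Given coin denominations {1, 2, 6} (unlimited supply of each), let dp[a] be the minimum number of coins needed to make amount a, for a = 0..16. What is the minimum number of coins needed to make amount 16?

 a  0  1  2  3  4  5  6  7  8  9 10 11 12 13 14 15 16
dp  0  1  1  2  2  3  1  2  2  3  3  4  2  3  3  4  4

4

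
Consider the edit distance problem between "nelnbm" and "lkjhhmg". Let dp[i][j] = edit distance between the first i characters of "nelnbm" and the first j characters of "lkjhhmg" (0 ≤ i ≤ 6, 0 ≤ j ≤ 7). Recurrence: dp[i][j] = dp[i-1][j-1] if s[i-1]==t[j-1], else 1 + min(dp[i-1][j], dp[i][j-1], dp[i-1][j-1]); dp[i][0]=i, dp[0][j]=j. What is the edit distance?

   ''  l  k  j  h  h  m  g
''  0  1  2  3  4  5  6  7
 n  1  1  2  3  4  5  6  7
 e  2  2  2  3  4  5  6  7
 l  3  2  3  3  4  5  6  7
 n  4  3  3  4  4  5  6  7
 b  5  4  4  4  5  5  6  7
 m  6  5  5  5  5  6  5  6

6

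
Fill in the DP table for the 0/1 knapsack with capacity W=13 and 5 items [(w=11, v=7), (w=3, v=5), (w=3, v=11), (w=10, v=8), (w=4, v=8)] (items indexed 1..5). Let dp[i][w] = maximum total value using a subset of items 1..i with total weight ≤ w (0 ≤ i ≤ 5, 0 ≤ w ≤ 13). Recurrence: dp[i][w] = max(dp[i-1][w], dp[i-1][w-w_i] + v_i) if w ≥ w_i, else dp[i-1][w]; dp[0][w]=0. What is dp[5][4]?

11

i\w   0   1   2   3   4   5   6   7   8   9  10  11  12  13
  0   0   0   0   0   0   0   0   0   0   0   0   0   0   0
  1   0   0   0   0   0   0   0   0   0   0   0   7   7   7
  2   0   0   0   5   5   5   5   5   5   5   5   7   7   7
  3   0   0   0  11  11  11  16  16  16  16  16  16  16  16
  4   0   0   0  11  11  11  16  16  16  16  16  16  16  19
  5   0   0   0  11  11  11  16  19  19  19  24  24  24  24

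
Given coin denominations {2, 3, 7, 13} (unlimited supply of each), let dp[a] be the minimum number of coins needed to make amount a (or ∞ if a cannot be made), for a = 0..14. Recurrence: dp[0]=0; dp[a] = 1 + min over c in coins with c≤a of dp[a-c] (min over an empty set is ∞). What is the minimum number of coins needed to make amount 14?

2

 a  0  1  2  3  4  5  6  7  8  9 10 11 12 13 14
dp  0  -  1  1  2  2  2  1  3  2  2  3  3  1  2
(- denotes ∞ / unreachable)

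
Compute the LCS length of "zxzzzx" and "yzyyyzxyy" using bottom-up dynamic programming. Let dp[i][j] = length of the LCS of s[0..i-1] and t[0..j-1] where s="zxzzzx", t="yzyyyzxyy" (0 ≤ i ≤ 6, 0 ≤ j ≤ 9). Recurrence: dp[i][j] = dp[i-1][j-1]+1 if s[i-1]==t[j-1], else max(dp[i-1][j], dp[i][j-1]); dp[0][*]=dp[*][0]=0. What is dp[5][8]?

   ''  y  z  y  y  y  z  x  y  y
''  0  0  0  0  0  0  0  0  0  0
 z  0  0  1  1  1  1  1  1  1  1
 x  0  0  1  1  1  1  1  2  2  2
 z  0  0  1  1  1  1  2  2  2  2
 z  0  0  1  1  1  1  2  2  2  2
 z  0  0  1  1  1  1  2  2  2  2
 x  0  0  1  1  1  1  2  3  3  3

2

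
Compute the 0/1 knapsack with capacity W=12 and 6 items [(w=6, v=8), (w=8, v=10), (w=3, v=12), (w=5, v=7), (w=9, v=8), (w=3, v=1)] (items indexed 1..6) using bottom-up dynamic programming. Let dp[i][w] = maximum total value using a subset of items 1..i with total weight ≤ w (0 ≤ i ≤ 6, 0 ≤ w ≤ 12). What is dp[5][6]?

i\w   0   1   2   3   4   5   6   7   8   9  10  11  12
  0   0   0   0   0   0   0   0   0   0   0   0   0   0
  1   0   0   0   0   0   0   8   8   8   8   8   8   8
  2   0   0   0   0   0   0   8   8  10  10  10  10  10
  3   0   0   0  12  12  12  12  12  12  20  20  22  22
  4   0   0   0  12  12  12  12  12  19  20  20  22  22
  5   0   0   0  12  12  12  12  12  19  20  20  22  22
  6   0   0   0  12  12  12  13  13  19  20  20  22  22

12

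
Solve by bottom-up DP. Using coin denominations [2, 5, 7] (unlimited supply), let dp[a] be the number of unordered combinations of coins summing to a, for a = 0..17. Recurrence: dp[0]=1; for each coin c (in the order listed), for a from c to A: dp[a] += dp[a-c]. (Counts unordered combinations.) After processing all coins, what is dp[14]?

4

after  coin     0     1     2     3     4     5     6     7     8     9    10    11    12    13    14    15    16    17
          2     1     0     1     0     1     0     1     0     1     0     1     0     1     0     1     0     1     0
          5     1     0     1     0     1     1     1     1     1     1     2     1     2     1     2     2     2     2
          7     1     0     1     0     1     1     1     2     1     2     2     2     3     2     4     3     4     4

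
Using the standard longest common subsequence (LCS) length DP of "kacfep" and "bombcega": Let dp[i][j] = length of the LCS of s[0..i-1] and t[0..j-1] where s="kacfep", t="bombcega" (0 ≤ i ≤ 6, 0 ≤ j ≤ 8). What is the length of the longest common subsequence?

   ''  b  o  m  b  c  e  g  a
''  0  0  0  0  0  0  0  0  0
 k  0  0  0  0  0  0  0  0  0
 a  0  0  0  0  0  0  0  0  1
 c  0  0  0  0  0  1  1  1  1
 f  0  0  0  0  0  1  1  1  1
 e  0  0  0  0  0  1  2  2  2
 p  0  0  0  0  0  1  2  2  2

2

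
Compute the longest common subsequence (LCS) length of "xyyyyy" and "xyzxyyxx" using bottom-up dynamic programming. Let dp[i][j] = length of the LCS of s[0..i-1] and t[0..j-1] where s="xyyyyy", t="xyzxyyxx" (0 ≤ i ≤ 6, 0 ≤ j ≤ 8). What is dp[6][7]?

   ''  x  y  z  x  y  y  x  x
''  0  0  0  0  0  0  0  0  0
 x  0  1  1  1  1  1  1  1  1
 y  0  1  2  2  2  2  2  2  2
 y  0  1  2  2  2  3  3  3  3
 y  0  1  2  2  2  3  4  4  4
 y  0  1  2  2  2  3  4  4  4
 y  0  1  2  2  2  3  4  4  4

4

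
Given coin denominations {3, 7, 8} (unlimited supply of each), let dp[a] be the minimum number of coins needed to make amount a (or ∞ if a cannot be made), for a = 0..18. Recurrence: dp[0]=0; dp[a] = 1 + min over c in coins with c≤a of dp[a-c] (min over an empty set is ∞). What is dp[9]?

3

 a  0  1  2  3  4  5  6  7  8  9 10 11 12 13 14 15 16 17 18
dp  0  -  -  1  -  -  2  1  1  3  2  2  4  3  2  2  2  3  3
(- denotes ∞ / unreachable)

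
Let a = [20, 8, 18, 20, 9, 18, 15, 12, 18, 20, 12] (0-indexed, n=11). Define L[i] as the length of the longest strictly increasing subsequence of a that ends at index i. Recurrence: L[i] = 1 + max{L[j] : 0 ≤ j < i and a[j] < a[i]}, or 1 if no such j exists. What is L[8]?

   i    0    1    2    3    4    5    6    7    8    9   10
a[i]   20    8   18   20    9   18   15   12   18   20   12
L[i]    1    1    2    3    2    3    3    3    4    5    3

4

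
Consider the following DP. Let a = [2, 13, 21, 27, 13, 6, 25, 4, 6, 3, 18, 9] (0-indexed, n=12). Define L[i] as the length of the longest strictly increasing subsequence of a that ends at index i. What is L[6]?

4

   i    0    1    2    3    4    5    6    7    8    9   10   11
a[i]    2   13   21   27   13    6   25    4    6    3   18    9
L[i]    1    2    3    4    2    2    4    2    3    2    4    4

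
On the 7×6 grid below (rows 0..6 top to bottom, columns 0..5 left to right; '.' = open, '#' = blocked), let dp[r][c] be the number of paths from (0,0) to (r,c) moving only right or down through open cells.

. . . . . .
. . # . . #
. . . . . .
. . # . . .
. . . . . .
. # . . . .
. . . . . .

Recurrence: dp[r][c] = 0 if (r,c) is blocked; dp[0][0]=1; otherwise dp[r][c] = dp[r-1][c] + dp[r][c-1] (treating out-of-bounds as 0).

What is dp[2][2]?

r\c   0   1   2   3   4   5
  0   1   1   1   1   1   1
  1   1   2   0   1   2   0
  2   1   3   3   4   6   6
  3   1   4   0   4  10  16
  4   1   5   5   9  19  35
  5   1   0   5  14  33  68
  6   1   1   6  20  53 121

3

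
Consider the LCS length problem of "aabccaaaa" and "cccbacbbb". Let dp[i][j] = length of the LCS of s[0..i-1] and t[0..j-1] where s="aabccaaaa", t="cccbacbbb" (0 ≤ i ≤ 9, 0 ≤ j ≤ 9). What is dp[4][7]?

2

   ''  c  c  c  b  a  c  b  b  b
''  0  0  0  0  0  0  0  0  0  0
 a  0  0  0  0  0  1  1  1  1  1
 a  0  0  0  0  0  1  1  1  1  1
 b  0  0  0  0  1  1  1  2  2  2
 c  0  1  1  1  1  1  2  2  2  2
 c  0  1  2  2  2  2  2  2  2  2
 a  0  1  2  2  2  3  3  3  3  3
 a  0  1  2  2  2  3  3  3  3  3
 a  0  1  2  2  2  3  3  3  3  3
 a  0  1  2  2  2  3  3  3  3  3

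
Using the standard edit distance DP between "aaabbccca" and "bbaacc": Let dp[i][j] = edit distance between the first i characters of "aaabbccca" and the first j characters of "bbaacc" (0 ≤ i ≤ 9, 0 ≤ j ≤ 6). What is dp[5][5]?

   ''  b  b  a  a  c  c
''  0  1  2  3  4  5  6
 a  1  1  2  2  3  4  5
 a  2  2  2  2  2  3  4
 a  3  3  3  2  2  3  4
 b  4  3  3  3  3  3  4
 b  5  4  3  4  4  4  4
 c  6  5  4  4  5  4  4
 c  7  6  5  5  5  5  4
 c  8  7  6  6  6  5  5
 a  9  8  7  6  6  6  6

4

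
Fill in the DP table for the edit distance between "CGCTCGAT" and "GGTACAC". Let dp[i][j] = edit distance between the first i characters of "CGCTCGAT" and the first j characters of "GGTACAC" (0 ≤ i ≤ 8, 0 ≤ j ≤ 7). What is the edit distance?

   ''  G  G  T  A  C  A  C
''  0  1  2  3  4  5  6  7
 C  1  1  2  3  4  4  5  6
 G  2  1  1  2  3  4  5  6
 C  3  2  2  2  3  3  4  5
 T  4  3  3  2  3  4  4  5
 C  5  4  4  3  3  3  4  4
 G  6  5  4  4  4  4  4  5
 A  7  6  5  5  4  5  4  5
 T  8  7  6  5  5  5  5  5

5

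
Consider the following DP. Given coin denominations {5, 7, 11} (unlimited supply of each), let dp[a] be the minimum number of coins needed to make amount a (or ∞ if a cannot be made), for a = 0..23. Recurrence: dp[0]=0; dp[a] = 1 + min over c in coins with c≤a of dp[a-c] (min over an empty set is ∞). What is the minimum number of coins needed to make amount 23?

 a  0  1  2  3  4  5  6  7  8  9 10 11 12 13 14 15 16 17 18 19 20 21 22 23
dp  0  -  -  -  -  1  -  1  -  -  2  1  2  -  2  3  2  3  2  3  4  3  2  3
(- denotes ∞ / unreachable)

3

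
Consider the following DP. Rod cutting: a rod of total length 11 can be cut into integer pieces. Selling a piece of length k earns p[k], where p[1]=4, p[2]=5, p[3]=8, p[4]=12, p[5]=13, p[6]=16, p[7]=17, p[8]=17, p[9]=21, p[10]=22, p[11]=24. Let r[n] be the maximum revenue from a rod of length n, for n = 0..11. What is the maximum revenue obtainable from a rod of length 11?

   n    0    1    2    3    4    5    6    7    8    9   10   11
r[n]    0    4    8   12   16   20   24   28   32   36   40   44

44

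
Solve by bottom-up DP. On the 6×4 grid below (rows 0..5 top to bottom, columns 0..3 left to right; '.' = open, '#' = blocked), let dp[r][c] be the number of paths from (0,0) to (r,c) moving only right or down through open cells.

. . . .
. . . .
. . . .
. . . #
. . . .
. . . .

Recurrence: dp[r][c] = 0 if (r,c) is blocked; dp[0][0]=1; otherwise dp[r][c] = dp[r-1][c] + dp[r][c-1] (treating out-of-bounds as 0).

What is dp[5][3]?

36

r\c   0   1   2   3
  0   1   1   1   1
  1   1   2   3   4
  2   1   3   6  10
  3   1   4  10   0
  4   1   5  15  15
  5   1   6  21  36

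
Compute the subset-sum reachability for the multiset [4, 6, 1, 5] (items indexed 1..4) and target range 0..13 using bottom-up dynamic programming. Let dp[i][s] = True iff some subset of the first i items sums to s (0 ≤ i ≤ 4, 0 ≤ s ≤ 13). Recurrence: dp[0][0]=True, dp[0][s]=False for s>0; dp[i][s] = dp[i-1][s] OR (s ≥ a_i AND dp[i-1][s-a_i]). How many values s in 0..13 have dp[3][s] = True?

i\s   0   1   2   3   4   5   6   7   8   9  10  11  12  13
  0   T   F   F   F   F   F   F   F   F   F   F   F   F   F
  1   T   F   F   F   T   F   F   F   F   F   F   F   F   F
  2   T   F   F   F   T   F   T   F   F   F   T   F   F   F
  3   T   T   F   F   T   T   T   T   F   F   T   T   F   F
  4   T   T   F   F   T   T   T   T   F   T   T   T   T   F

8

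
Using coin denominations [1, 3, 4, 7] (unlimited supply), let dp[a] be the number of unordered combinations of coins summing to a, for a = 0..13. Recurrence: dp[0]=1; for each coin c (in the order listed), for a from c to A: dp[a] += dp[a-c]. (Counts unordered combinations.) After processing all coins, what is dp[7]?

6

after  coin     0     1     2     3     4     5     6     7     8     9    10    11    12    13
          1     1     1     1     1     1     1     1     1     1     1     1     1     1     1
          3     1     1     1     2     2     2     3     3     3     4     4     4     5     5
          4     1     1     1     2     3     3     4     5     6     7     8     9    11    12
          7     1     1     1     2     3     3     4     6     7     8    10    12    14    16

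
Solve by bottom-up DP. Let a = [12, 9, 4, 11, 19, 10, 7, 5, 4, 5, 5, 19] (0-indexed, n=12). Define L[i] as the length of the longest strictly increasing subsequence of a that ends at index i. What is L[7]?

2

   i    0    1    2    3    4    5    6    7    8    9   10   11
a[i]   12    9    4   11   19   10    7    5    4    5    5   19
L[i]    1    1    1    2    3    2    2    2    1    2    2    3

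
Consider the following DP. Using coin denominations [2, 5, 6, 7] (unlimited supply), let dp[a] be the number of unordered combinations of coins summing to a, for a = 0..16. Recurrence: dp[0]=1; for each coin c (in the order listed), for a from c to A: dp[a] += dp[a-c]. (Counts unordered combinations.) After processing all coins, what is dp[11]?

3

after  coin     0     1     2     3     4     5     6     7     8     9    10    11    12    13    14    15    16
          2     1     0     1     0     1     0     1     0     1     0     1     0     1     0     1     0     1
          5     1     0     1     0     1     1     1     1     1     1     2     1     2     1     2     2     2
          6     1     0     1     0     1     1     2     1     2     1     3     2     4     2     4     3     5
          7     1     0     1     0     1     1     2     2     2     2     3     3     5     4     6     5     7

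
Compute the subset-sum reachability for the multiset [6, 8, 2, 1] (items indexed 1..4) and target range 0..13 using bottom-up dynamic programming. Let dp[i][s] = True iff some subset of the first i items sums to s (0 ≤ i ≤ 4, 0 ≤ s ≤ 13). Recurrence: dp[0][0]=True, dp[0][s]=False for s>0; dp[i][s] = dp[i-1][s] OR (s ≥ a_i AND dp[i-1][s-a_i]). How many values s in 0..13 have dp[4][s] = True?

10

i\s   0   1   2   3   4   5   6   7   8   9  10  11  12  13
  0   T   F   F   F   F   F   F   F   F   F   F   F   F   F
  1   T   F   F   F   F   F   T   F   F   F   F   F   F   F
  2   T   F   F   F   F   F   T   F   T   F   F   F   F   F
  3   T   F   T   F   F   F   T   F   T   F   T   F   F   F
  4   T   T   T   T   F   F   T   T   T   T   T   T   F   F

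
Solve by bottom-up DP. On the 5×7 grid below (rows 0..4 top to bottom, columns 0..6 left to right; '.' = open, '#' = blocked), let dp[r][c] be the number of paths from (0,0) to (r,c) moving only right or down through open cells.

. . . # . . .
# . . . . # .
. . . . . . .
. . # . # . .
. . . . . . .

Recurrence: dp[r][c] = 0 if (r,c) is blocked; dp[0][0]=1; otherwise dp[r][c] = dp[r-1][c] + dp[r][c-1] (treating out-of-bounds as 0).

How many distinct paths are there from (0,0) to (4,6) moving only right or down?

27

r\c   0   1   2   3   4   5   6
  0   1   1   1   0   0   0   0
  1   0   1   2   2   2   0   0
  2   0   1   3   5   7   7   7
  3   0   1   0   5   0   7  14
  4   0   1   1   6   6  13  27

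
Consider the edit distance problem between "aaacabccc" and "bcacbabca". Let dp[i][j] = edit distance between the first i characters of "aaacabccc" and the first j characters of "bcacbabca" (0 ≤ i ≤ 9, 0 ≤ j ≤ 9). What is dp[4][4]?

2

   ''  b  c  a  c  b  a  b  c  a
''  0  1  2  3  4  5  6  7  8  9
 a  1  1  2  2  3  4  5  6  7  8
 a  2  2  2  2  3  4  4  5  6  7
 a  3  3  3  2  3  4  4  5  6  6
 c  4  4  3  3  2  3  4  5  5  6
 a  5  5  4  3  3  3  3  4  5  5
 b  6  5  5  4  4  3  4  3  4  5
 c  7  6  5  5  4  4  4  4  3  4
 c  8  7  6  6  5  5  5  5  4  4
 c  9  8  7  7  6  6  6  6  5  5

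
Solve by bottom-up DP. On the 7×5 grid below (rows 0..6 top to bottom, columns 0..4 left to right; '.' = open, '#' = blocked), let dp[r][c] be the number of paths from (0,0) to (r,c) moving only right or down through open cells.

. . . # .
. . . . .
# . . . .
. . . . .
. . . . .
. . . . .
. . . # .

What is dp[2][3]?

8

r\c   0   1   2   3   4
  0   1   1   1   0   0
  1   1   2   3   3   3
  2   0   2   5   8  11
  3   0   2   7  15  26
  4   0   2   9  24  50
  5   0   2  11  35  85
  6   0   2  13   0  85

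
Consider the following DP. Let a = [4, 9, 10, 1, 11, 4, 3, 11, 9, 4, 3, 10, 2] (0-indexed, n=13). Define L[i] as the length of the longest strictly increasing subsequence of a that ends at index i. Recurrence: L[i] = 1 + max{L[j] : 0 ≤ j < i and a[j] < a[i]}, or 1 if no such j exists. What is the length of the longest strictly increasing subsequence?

   i    0    1    2    3    4    5    6    7    8    9   10   11   12
a[i]    4    9   10    1   11    4    3   11    9    4    3   10    2
L[i]    1    2    3    1    4    2    2    4    3    3    2    4    2

4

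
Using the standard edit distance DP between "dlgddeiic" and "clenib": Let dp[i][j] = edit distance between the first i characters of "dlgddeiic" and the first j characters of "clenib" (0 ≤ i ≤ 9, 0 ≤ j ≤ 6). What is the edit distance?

   ''  c  l  e  n  i  b
''  0  1  2  3  4  5  6
 d  1  1  2  3  4  5  6
 l  2  2  1  2  3  4  5
 g  3  3  2  2  3  4  5
 d  4  4  3  3  3  4  5
 d  5  5  4  4  4  4  5
 e  6  6  5  4  5  5  5
 i  7  7  6  5  5  5  6
 i  8  8  7  6  6  5  6
 c  9  8  8  7  7  6  6

6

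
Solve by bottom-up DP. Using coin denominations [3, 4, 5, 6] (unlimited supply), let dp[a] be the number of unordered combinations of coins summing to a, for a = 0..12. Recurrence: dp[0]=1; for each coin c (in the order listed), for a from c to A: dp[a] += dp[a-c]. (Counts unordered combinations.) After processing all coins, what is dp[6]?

after  coin     0     1     2     3     4     5     6     7     8     9    10    11    12
          3     1     0     0     1     0     0     1     0     0     1     0     0     1
          4     1     0     0     1     1     0     1     1     1     1     1     1     2
          5     1     0     0     1     1     1     1     1     2     2     2     2     3
          6     1     0     0     1     1     1     2     1     2     3     3     3     5

2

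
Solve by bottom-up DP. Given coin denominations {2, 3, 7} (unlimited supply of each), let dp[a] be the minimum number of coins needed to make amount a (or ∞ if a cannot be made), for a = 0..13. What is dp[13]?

 a  0  1  2  3  4  5  6  7  8  9 10 11 12 13
dp  0  -  1  1  2  2  2  1  3  2  2  3  3  3
(- denotes ∞ / unreachable)

3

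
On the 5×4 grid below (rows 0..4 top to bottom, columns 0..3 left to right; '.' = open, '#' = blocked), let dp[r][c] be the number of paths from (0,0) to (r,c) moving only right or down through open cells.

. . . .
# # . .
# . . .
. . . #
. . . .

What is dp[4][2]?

1

r\c   0   1   2   3
  0   1   1   1   1
  1   0   0   1   2
  2   0   0   1   3
  3   0   0   1   0
  4   0   0   1   1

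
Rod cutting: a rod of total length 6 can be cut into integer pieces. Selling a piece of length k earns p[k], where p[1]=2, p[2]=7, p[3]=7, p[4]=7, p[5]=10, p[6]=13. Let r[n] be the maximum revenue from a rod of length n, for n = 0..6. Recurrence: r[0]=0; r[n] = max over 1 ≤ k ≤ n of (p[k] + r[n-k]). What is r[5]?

16

   n    0    1    2    3    4    5    6
r[n]    0    2    7    9   14   16   21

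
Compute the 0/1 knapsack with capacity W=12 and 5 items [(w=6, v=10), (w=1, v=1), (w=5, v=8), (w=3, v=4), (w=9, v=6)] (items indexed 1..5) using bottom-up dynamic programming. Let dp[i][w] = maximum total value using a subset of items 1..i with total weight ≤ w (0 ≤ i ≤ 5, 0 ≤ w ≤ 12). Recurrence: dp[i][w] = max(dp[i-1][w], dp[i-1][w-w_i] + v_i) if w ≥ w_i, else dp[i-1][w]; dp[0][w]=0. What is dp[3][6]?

i\w   0   1   2   3   4   5   6   7   8   9  10  11  12
  0   0   0   0   0   0   0   0   0   0   0   0   0   0
  1   0   0   0   0   0   0  10  10  10  10  10  10  10
  2   0   1   1   1   1   1  10  11  11  11  11  11  11
  3   0   1   1   1   1   8  10  11  11  11  11  18  19
  4   0   1   1   4   5   8  10  11  12  14  15  18  19
  5   0   1   1   4   5   8  10  11  12  14  15  18  19

10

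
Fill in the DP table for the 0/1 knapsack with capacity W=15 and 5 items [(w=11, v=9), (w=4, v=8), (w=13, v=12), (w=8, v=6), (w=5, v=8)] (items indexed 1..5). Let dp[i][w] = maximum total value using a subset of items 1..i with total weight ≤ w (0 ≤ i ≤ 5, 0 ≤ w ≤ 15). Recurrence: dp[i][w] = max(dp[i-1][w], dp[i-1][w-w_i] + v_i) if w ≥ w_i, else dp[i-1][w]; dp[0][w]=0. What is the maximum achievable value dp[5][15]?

17

i\w   0   1   2   3   4   5   6   7   8   9  10  11  12  13  14  15
  0   0   0   0   0   0   0   0   0   0   0   0   0   0   0   0   0
  1   0   0   0   0   0   0   0   0   0   0   0   9   9   9   9   9
  2   0   0   0   0   8   8   8   8   8   8   8   9   9   9   9  17
  3   0   0   0   0   8   8   8   8   8   8   8   9   9  12  12  17
  4   0   0   0   0   8   8   8   8   8   8   8   9  14  14  14  17
  5   0   0   0   0   8   8   8   8   8  16  16  16  16  16  16  17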